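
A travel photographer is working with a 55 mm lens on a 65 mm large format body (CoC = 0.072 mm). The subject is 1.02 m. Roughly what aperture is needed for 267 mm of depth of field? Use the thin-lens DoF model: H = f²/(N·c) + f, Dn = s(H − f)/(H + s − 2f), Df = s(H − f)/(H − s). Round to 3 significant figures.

Write h = H − f = f²/(N·c). The thin-lens limits are Dn = s·h/(h + (s−f)) and Df = s·h/(h − (s−f)), so DoF = Df − Dn = 2·s·(s−f)·h / (h² − (s−f)²).
That is a quadratic in h: DoF·h² − 2·s·(s−f)·h − DoF·(s−f)² = 0 ⇒ h = (s−f)·(s + √(s² + DoF²)) / DoF = 965 × (1020 + √(1020² + 267²)) / 267 = 965 × (1020 + 1054.37) / 267 ≈ 7497.2 mm.
Then N = f²/(c·h) = 55² / (0.072 × 7497.2) = 3025 / 539.80 ≈ 5.60.

f/5.60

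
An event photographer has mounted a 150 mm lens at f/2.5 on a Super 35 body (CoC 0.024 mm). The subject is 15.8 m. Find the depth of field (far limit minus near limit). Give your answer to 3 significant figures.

1.32 m

Hyperfocal distance H = f²/(N·c) + f = 150²/(2.5 × 0.024) + 150 = 22500/0.06 + 150 ≈ 375150.0 mm ≈ 375.1 m.
Near limit Dn = s·(H − f)/(H + s − 2f) = 15800 × (375150.0 − 150) / (375150.0 + 15800 − 2 × 150) = 15800 × 375000.0 / 390650.0 ≈ 15167.0 mm.
Far limit Df = s·(H − f)/(H − s) = 15800 × (375150.0 − 150) / (375150.0 − 15800) = 15800 × 375000.0 / 359350.0 ≈ 16488.1 mm.
Depth of field = Df − Dn = 16488.1 − 15167.0 ≈ 1321.1 mm ≈ 1.32 m.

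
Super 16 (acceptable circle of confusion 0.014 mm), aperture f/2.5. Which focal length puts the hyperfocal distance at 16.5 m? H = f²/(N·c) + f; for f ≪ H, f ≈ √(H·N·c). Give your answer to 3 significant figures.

24.0 mm

From H = f²/(N·c) + f, with f ≪ H: f ≈ √(H·N·c) = √(16500 × 2.5 × 0.014) = √577.50 ≈ 24.03 mm.
The +f correction barely moves this — solving exactly, f² + N·c·f − N·c·H = 0 ⇒ f = (−N·c + √((N·c)² + 4·N·c·H))/2 = (−0.035 + √2310.0)/2 ≈ 24.014 mm, so f ≈ 24.0 mm.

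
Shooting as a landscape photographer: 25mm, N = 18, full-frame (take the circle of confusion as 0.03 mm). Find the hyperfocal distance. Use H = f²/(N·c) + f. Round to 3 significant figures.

1.18 m

Hyperfocal distance H = f²/(N·c) + f = 25²/(18 × 0.03) + 25 = 625/0.54 + 25 ≈ 1182.4 mm ≈ 1.18 m.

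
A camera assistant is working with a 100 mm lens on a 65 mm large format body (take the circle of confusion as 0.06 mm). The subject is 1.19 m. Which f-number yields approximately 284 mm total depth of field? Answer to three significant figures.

Write h = H − f = f²/(N·c). The thin-lens limits are Dn = s·h/(h + (s−f)) and Df = s·h/(h − (s−f)), so DoF = Df − Dn = 2·s·(s−f)·h / (h² − (s−f)²).
That is a quadratic in h: DoF·h² − 2·s·(s−f)·h − DoF·(s−f)² = 0 ⇒ h = (s−f)·(s + √(s² + DoF²)) / DoF = 1090 × (1190 + √(1190² + 284²)) / 284 = 1090 × (1190 + 1223.42) / 284 ≈ 9262.8 mm.
Then N = f²/(c·h) = 100² / (0.06 × 9262.8) = 10000 / 555.77 ≈ 18.

f/18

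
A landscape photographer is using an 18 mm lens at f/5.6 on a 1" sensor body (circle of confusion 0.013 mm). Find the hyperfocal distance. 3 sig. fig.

Hyperfocal distance H = f²/(N·c) + f = 18²/(5.6 × 0.013) + 18 = 324/0.0728 + 18 ≈ 4468.5 mm ≈ 4.47 m.

4.47 m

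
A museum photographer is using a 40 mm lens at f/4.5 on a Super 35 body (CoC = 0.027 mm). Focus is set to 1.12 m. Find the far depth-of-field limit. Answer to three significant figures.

Hyperfocal distance H = f²/(N·c) + f = 40²/(4.5 × 0.027) + 40 = 1600/0.1215 + 40 ≈ 13208.7 mm ≈ 13.21 m.
Far limit Df = s·(H − f)/(H − s) = 1120 × (13208.7 − 40) / (13208.7 − 1120) = 1120 × 13168.7 / 12088.7 ≈ 1220.1 mm ≈ 1.22 m.

1.22 m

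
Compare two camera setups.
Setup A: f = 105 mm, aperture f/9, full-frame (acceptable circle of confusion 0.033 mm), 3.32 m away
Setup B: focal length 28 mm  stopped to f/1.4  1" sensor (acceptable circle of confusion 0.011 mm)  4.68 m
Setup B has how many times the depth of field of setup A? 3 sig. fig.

1.49

Setup A: H = 105²/(9×0.033) + 105 ≈ 37226.2 mm; DoF = Df − Dn = 3634.80 − 3055.38 ≈ 579.42 mm.
Setup B: H = 28²/(1.4×0.011) + 28 ≈ 50937.1 mm; DoF = Df − Dn = 5150.66 − 4288.15 ≈ 862.51 mm.
Ratio = 862.51 / 579.42 ≈ 1.49.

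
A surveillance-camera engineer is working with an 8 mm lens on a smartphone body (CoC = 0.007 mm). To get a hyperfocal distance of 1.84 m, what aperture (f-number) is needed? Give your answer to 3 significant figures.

f/4.99

Rearrange H = f²/(N·c) + f for N: N = f² / ((H − f)·c).
N = 8² / ((1840 − 8) × 0.007) = 64 / 12.82 ≈ 4.99.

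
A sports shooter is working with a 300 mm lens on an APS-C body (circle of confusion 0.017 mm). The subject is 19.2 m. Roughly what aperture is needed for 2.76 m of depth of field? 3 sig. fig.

f/20

Write h = H − f = f²/(N·c). The thin-lens limits are Dn = s·h/(h + (s−f)) and Df = s·h/(h − (s−f)), so DoF = Df − Dn = 2·s·(s−f)·h / (h² − (s−f)²).
That is a quadratic in h: DoF·h² − 2·s·(s−f)·h − DoF·(s−f)² = 0 ⇒ h = (s−f)·(s + √(s² + DoF²)) / DoF = 18900 × (19200 + √(19200² + 2760²)) / 2760 = 18900 × (19200 + 19397.4) / 2760 ≈ 264308 mm.
Then N = f²/(c·h) = 300² / (0.017 × 264308) = 90000 / 4493.2 ≈ 20.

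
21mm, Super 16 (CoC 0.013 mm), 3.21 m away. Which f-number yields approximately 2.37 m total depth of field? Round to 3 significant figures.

Write h = H − f = f²/(N·c). The thin-lens limits are Dn = s·h/(h + (s−f)) and Df = s·h/(h − (s−f)), so DoF = Df − Dn = 2·s·(s−f)·h / (h² − (s−f)²).
That is a quadratic in h: DoF·h² − 2·s·(s−f)·h − DoF·(s−f)² = 0 ⇒ h = (s−f)·(s + √(s² + DoF²)) / DoF = 3189 × (3210 + √(3210² + 2370²)) / 2370 = 3189 × (3210 + 3990.11) / 2370 ≈ 9688.3 mm.
Then N = f²/(c·h) = 21² / (0.013 × 9688.3) = 441 / 125.95 ≈ 3.50.

f/3.50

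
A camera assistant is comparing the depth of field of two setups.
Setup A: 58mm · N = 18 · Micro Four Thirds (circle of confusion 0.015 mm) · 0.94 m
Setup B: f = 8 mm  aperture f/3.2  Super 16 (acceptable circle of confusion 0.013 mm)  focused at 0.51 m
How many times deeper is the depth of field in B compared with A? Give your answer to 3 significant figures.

Setup A: H = 58²/(18×0.015) + 58 ≈ 12517.3 mm; DoF = Df − Dn = 1011.61 − 877.86 ≈ 133.75 mm.
Setup B: H = 8²/(3.2×0.013) + 8 ≈ 1546.5 mm; DoF = Df − Dn = 757.01 − 384.53 ≈ 372.48 mm.
Ratio = 372.48 / 133.75 ≈ 2.78.

2.78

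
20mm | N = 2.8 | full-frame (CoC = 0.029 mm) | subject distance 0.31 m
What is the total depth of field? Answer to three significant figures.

Hyperfocal distance H = f²/(N·c) + f = 20²/(2.8 × 0.029) + 20 = 400/0.0812 + 20 ≈ 4946.1 mm ≈ 4.946 m.
Near limit Dn = s·(H − f)/(H + s − 2f) = 310 × (4946.1 − 20) / (4946.1 + 310 − 2 × 20) = 310 × 4926.1 / 5216.1 ≈ 292.765 mm.
Far limit Df = s·(H − f)/(H − s) = 310 × (4946.1 − 20) / (4946.1 − 310) = 310 × 4926.1 / 4636.1 ≈ 329.391 mm.
Depth of field = Df − Dn = 329.391 − 292.765 ≈ 36.626 mm.

36.6 mm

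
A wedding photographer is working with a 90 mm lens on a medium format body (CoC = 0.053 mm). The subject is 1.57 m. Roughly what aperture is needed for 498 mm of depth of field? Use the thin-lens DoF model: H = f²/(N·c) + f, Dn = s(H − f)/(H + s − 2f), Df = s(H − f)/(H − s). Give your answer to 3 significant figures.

f/16

Write h = H − f = f²/(N·c). The thin-lens limits are Dn = s·h/(h + (s−f)) and Df = s·h/(h − (s−f)), so DoF = Df − Dn = 2·s·(s−f)·h / (h² − (s−f)²).
That is a quadratic in h: DoF·h² − 2·s·(s−f)·h − DoF·(s−f)² = 0 ⇒ h = (s−f)·(s + √(s² + DoF²)) / DoF = 1480 × (1570 + √(1570² + 498²)) / 498 = 1480 × (1570 + 1647.09) / 498 ≈ 9560.8 mm.
Then N = f²/(c·h) = 90² / (0.053 × 9560.8) = 8100 / 506.72 ≈ 16.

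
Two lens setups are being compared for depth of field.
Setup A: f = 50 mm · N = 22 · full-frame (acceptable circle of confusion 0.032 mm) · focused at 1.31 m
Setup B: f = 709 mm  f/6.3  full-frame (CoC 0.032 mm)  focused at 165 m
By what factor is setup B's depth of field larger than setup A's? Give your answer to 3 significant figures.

Setup A: H = 50²/(22×0.032) + 50 ≈ 3601.1 mm; DoF = Df − Dn = 2030.4 − 966.9 ≈ 1063.5 mm.
Setup B: H = 709²/(6.3×0.032) + 709 ≈ 2494166.3 mm; DoF = Df − Dn = 176639 − 154800 ≈ 21839 mm.
Ratio = 21839 / 1063.5 ≈ 20.5.

20.5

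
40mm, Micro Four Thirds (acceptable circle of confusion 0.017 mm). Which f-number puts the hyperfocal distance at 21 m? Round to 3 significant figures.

f/4.49

Rearrange H = f²/(N·c) + f for N: N = f² / ((H − f)·c).
N = 40² / ((21000 − 40) × 0.017) = 1600 / 356.3 ≈ 4.49.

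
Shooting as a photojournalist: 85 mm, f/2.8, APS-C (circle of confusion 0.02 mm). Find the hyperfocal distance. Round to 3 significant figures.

129 m

Hyperfocal distance H = f²/(N·c) + f = 85²/(2.8 × 0.02) + 85 = 7225/0.056 + 85 ≈ 129102.9 mm ≈ 129 m.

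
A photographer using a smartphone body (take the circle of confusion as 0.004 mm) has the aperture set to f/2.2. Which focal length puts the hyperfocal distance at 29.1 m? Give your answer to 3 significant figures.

16.0 mm

From H = f²/(N·c) + f, with f ≪ H: f ≈ √(H·N·c) = √(29100 × 2.2 × 0.004) = √256.08 ≈ 16.00 mm.
The +f correction barely moves this — solving exactly, f² + N·c·f − N·c·H = 0 ⇒ f = (−N·c + √((N·c)² + 4·N·c·H))/2 = (−0.0088 + √1024.3)/2 ≈ 15.998 mm, so f ≈ 16.0 mm.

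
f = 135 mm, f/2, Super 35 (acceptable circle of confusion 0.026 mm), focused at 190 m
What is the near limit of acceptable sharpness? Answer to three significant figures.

123 m

Hyperfocal distance H = f²/(N·c) + f = 135²/(2 × 0.026) + 135 = 18225/0.052 + 135 ≈ 350615.8 mm ≈ 350.6 m.
Near limit Dn = s·(H − f)/(H + s − 2f) = 190000 × (350615.8 − 135) / (350615.8 + 190000 − 2 × 135) = 190000 × 350480.8 / 540345.8 ≈ 123238 mm ≈ 123 m.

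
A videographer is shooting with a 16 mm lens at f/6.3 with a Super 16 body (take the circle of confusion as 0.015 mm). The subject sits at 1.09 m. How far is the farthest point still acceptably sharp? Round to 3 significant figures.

Hyperfocal distance H = f²/(N·c) + f = 16²/(6.3 × 0.015) + 16 = 256/0.0945 + 16 ≈ 2725.0 mm ≈ 2.725 m.
Far limit Df = s·(H − f)/(H − s) = 1090 × (2725.0 − 16) / (2725.0 − 1090) = 1090 × 2709.0 / 1635.0 ≈ 1806.0 mm ≈ 1.81 m.

1.81 m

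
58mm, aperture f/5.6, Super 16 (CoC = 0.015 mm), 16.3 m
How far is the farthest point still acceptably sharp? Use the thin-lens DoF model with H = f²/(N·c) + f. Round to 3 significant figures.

Hyperfocal distance H = f²/(N·c) + f = 58²/(5.6 × 0.015) + 58 = 3364/0.084 + 58 ≈ 40105.6 mm ≈ 40.11 m.
Far limit Df = s·(H − f)/(H − s) = 16300 × (40105.6 − 58) / (40105.6 − 16300) = 16300 × 40047.6 / 23805.6 ≈ 27421 mm ≈ 27.4 m.

27.4 m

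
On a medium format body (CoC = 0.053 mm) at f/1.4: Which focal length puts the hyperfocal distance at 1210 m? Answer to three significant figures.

From H = f²/(N·c) + f, with f ≪ H: f ≈ √(H·N·c) = √(1210000 × 1.4 × 0.053) = √89782 ≈ 299.6 mm.
The +f correction barely moves this — solving exactly, f² + N·c·f − N·c·H = 0 ⇒ f = (−N·c + √((N·c)² + 4·N·c·H))/2 = (−0.0742 + √359128)/2 ≈ 299.60 mm, so f ≈ 300 mm.

300 mm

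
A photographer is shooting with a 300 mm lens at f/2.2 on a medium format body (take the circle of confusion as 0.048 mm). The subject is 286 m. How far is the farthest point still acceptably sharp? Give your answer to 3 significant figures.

430 m

Hyperfocal distance H = f²/(N·c) + f = 300²/(2.2 × 0.048) + 300 = 90000/0.1056 + 300 ≈ 852572.7 mm ≈ 852.6 m.
Far limit Df = s·(H − f)/(H − s) = 286000 × (852572.7 − 300) / (852572.7 − 286000) = 286000 × 852272.7 / 566572.7 ≈ 430218 mm ≈ 430 m.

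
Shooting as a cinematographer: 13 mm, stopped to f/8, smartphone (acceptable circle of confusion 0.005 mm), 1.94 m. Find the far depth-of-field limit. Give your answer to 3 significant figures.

Hyperfocal distance H = f²/(N·c) + f = 13²/(8 × 0.005) + 13 = 169/0.04 + 13 ≈ 4238.0 mm ≈ 4.238 m.
Far limit Df = s·(H − f)/(H − s) = 1940 × (4238.0 − 13) / (4238.0 − 1940) = 1940 × 4225.0 / 2298.0 ≈ 3566.8 mm ≈ 3.57 m.

3.57 m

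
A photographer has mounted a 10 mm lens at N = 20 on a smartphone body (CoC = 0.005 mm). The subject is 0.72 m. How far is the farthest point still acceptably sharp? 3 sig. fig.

Hyperfocal distance H = f²/(N·c) + f = 10²/(20 × 0.005) + 10 = 100/0.1 + 10 ≈ 1010.0 mm ≈ 1.010 m.
Far limit Df = s·(H − f)/(H − s) = 720 × (1010.0 − 10) / (1010.0 − 720) = 720 × 1000.0 / 290.0 ≈ 2482.8 mm ≈ 2.48 m.

2.48 m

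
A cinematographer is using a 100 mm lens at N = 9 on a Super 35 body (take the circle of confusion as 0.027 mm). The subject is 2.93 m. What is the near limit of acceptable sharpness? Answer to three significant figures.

Hyperfocal distance H = f²/(N·c) + f = 100²/(9 × 0.027) + 100 = 10000/0.243 + 100 ≈ 41252.3 mm ≈ 41.25 m.
Near limit Dn = s·(H − f)/(H + s − 2f) = 2930 × (41252.3 − 100) / (41252.3 + 2930 − 2 × 100) = 2930 × 41152.3 / 43982.3 ≈ 2741.5 mm ≈ 2.74 m.

2.74 m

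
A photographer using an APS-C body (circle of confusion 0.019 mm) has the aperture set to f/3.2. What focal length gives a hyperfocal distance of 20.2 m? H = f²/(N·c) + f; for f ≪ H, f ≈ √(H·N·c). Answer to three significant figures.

35.0 mm

From H = f²/(N·c) + f, with f ≪ H: f ≈ √(H·N·c) = √(20200 × 3.2 × 0.019) = √1228.2 ≈ 35.05 mm.
Exact: f² + N·c·f − N·c·H = 0 ⇒ f = (−N·c + √((N·c)² + 4·N·c·H))/2 = (−0.0608 + √4912.6)/2 ≈ 35.015 mm ≈ 35.0 mm.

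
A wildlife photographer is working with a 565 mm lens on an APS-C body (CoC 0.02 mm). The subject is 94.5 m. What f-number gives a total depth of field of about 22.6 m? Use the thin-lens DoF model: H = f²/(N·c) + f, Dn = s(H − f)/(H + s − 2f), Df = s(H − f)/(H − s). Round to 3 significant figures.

f/20

Write h = H − f = f²/(N·c). The thin-lens limits are Dn = s·h/(h + (s−f)) and Df = s·h/(h − (s−f)), so DoF = Df − Dn = 2·s·(s−f)·h / (h² − (s−f)²).
That is a quadratic in h: DoF·h² − 2·s·(s−f)·h − DoF·(s−f)² = 0 ⇒ h = (s−f)·(s + √(s² + DoF²)) / DoF = 93935 × (94500 + √(94500² + 22600²)) / 22600 = 93935 × (94500 + 97164.9) / 22600 ≈ 796639 mm.
Then N = f²/(c·h) = 565² / (0.02 × 796639) = 319225 / 15933 ≈ 20.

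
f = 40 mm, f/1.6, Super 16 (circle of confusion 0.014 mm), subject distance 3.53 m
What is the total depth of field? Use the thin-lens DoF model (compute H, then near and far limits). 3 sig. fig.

Hyperfocal distance H = f²/(N·c) + f = 40²/(1.6 × 0.014) + 40 = 1600/0.0224 + 40 ≈ 71468.6 mm ≈ 71.47 m.
Near limit Dn = s·(H − f)/(H + s − 2f) = 3530 × (71468.6 − 40) / (71468.6 + 3530 − 2 × 40) = 3530 × 71428.6 / 74918.6 ≈ 3365.56 mm.
Far limit Df = s·(H − f)/(H − s) = 3530 × (71468.6 − 40) / (71468.6 − 3530) = 3530 × 71428.6 / 67938.6 ≈ 3711.34 mm.
Depth of field = Df − Dn = 3711.34 − 3365.56 ≈ 345.78 mm.

346 mm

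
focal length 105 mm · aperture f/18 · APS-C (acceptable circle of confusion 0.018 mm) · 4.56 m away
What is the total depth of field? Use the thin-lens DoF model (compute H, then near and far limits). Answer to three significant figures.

Hyperfocal distance H = f²/(N·c) + f = 105²/(18 × 0.018) + 105 = 11025/0.324 + 105 ≈ 34132.8 mm ≈ 34.13 m.
Near limit Dn = s·(H − f)/(H + s − 2f) = 4560 × (34132.8 − 105) / (34132.8 + 4560 − 2 × 105) = 4560 × 34027.8 / 38482.8 ≈ 4032.1 mm.
Far limit Df = s·(H − f)/(H − s) = 4560 × (34132.8 − 105) / (34132.8 − 4560) = 4560 × 34027.8 / 29572.8 ≈ 5246.9 mm.
Depth of field = Df − Dn = 5246.9 − 4032.1 ≈ 1214.8 mm ≈ 1.21 m.

1.21 m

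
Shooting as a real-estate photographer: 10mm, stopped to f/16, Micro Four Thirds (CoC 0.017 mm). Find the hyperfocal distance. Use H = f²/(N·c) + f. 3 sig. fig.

378 mm

Hyperfocal distance H = f²/(N·c) + f = 10²/(16 × 0.017) + 10 = 100/0.272 + 10 ≈ 377.6 mm ≈ 0.378 m.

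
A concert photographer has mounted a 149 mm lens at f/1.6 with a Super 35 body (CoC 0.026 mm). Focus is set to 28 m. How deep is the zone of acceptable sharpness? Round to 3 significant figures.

2.93 m

Hyperfocal distance H = f²/(N·c) + f = 149²/(1.6 × 0.026) + 149 = 22201/0.0416 + 149 ≈ 533826.9 mm ≈ 533.8 m.
Near limit Dn = s·(H − f)/(H + s − 2f) = 28000 × (533826.9 − 149) / (533826.9 + 28000 − 2 × 149) = 28000 × 533677.9 / 561528.9 ≈ 26611.2 mm.
Far limit Df = s·(H − f)/(H − s) = 28000 × (533826.9 − 149) / (533826.9 − 28000) = 28000 × 533677.9 / 505826.9 ≈ 29541.7 mm.
Depth of field = Df − Dn = 29541.7 − 26611.2 ≈ 2930.5 mm ≈ 2.93 m.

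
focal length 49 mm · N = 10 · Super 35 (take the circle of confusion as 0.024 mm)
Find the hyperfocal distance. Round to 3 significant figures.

Hyperfocal distance H = f²/(N·c) + f = 49²/(10 × 0.024) + 49 = 2401/0.24 + 49 ≈ 10053.2 mm ≈ 10.1 m.

10.1 m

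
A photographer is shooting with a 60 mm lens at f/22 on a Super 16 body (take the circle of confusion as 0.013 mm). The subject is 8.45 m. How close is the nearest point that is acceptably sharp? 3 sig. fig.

5.07 m

Hyperfocal distance H = f²/(N·c) + f = 60²/(22 × 0.013) + 60 = 3600/0.286 + 60 ≈ 12647.4 mm ≈ 12.65 m.
Near limit Dn = s·(H − f)/(H + s − 2f) = 8450 × (12647.4 − 60) / (12647.4 + 8450 − 2 × 60) = 8450 × 12587.4 / 20977.4 ≈ 5070.4 mm ≈ 5.07 m.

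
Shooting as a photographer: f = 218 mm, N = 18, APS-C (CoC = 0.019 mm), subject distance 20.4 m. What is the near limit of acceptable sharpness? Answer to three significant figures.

Hyperfocal distance H = f²/(N·c) + f = 218²/(18 × 0.019) + 218 = 47524/0.342 + 218 ≈ 139177.1 mm ≈ 139.2 m.
Near limit Dn = s·(H − f)/(H + s − 2f) = 20400 × (139177.1 − 218) / (139177.1 + 20400 − 2 × 218) = 20400 × 138959.1 / 159141.1 ≈ 17813 mm ≈ 17.8 m.

17.8 m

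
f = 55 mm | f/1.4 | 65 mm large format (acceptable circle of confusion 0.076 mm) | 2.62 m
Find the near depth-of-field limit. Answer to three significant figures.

Hyperfocal distance H = f²/(N·c) + f = 55²/(1.4 × 0.076) + 55 = 3025/0.1064 + 55 ≈ 28485.5 mm ≈ 28.49 m.
Near limit Dn = s·(H − f)/(H + s − 2f) = 2620 × (28485.5 − 55) / (28485.5 + 2620 − 2 × 55) = 2620 × 28430.5 / 30995.5 ≈ 2403.2 mm ≈ 2.40 m.

2.40 m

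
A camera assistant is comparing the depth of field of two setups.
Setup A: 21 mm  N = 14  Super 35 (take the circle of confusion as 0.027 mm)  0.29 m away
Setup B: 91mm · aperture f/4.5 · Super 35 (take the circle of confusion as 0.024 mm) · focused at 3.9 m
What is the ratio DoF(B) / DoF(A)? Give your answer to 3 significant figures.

Setup A: H = 21²/(14×0.027) + 21 ≈ 1187.7 mm; DoF = Df − Dn = 376.90 − 235.66 ≈ 141.24 mm.
Setup B: H = 91²/(4.5×0.024) + 91 ≈ 76766.9 mm; DoF = Df − Dn = 4103.87 − 3715.43 ≈ 388.44 mm.
Ratio = 388.44 / 141.24 ≈ 2.75.

2.75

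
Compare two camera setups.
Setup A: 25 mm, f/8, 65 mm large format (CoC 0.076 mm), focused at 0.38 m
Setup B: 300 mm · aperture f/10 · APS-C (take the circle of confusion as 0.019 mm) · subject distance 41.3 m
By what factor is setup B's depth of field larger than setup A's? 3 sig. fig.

Setup A: H = 25²/(8×0.076) + 25 ≈ 1053.0 mm; DoF = Df − Dn = 580.46 − 282.46 ≈ 298.00 mm.
Setup B: H = 300²/(10×0.019) + 300 ≈ 473984.2 mm; DoF = Df − Dn = 45213.5 − 38010.0 ≈ 7203.5 mm.
Ratio = 7203.5 / 298.00 ≈ 24.2.

24.2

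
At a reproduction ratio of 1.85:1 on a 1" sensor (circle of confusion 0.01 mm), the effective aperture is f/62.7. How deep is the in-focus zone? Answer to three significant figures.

At magnification m, DoF ≈ 2·N_eff·c/m² = 2 × 62.7 × 0.01 / 1.85² = 1.254 / 3.423 ≈ 0.366 mm.

0.366 mm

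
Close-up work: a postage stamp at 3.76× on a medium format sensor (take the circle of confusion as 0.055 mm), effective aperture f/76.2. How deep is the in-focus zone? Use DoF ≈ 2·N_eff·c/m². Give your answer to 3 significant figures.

At magnification m, DoF ≈ 2·N_eff·c/m² = 2 × 76.2 × 0.055 / 3.76² = 8.382 / 14.14 ≈ 0.593 mm.

0.593 mm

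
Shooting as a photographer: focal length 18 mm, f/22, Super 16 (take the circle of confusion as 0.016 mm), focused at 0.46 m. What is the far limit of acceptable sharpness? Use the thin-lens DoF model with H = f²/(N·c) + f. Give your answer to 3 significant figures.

Hyperfocal distance H = f²/(N·c) + f = 18²/(22 × 0.016) + 18 = 324/0.352 + 18 ≈ 938.5 mm ≈ 0.938 m.
Far limit Df = s·(H − f)/(H − s) = 460 × (938.5 − 18) / (938.5 − 460) = 460 × 920.5 / 478.5 ≈ 884.95 mm ≈ 0.885 m.

0.885 m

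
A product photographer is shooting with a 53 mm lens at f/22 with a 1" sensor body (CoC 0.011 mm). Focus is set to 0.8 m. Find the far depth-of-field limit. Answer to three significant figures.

0.855 m

Hyperfocal distance H = f²/(N·c) + f = 53²/(22 × 0.011) + 53 = 2809/0.242 + 53 ≈ 11660.4 mm ≈ 11.66 m.
Far limit Df = s·(H − f)/(H − s) = 800 × (11660.4 − 53) / (11660.4 − 800) = 800 × 11607.4 / 10860.4 ≈ 855.03 mm ≈ 0.855 m.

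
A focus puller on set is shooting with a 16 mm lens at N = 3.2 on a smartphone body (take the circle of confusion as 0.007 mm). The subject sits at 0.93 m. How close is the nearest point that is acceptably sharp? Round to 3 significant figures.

0.861 m

Hyperfocal distance H = f²/(N·c) + f = 16²/(3.2 × 0.007) + 16 = 256/0.0224 + 16 ≈ 11444.6 mm ≈ 11.44 m.
Near limit Dn = s·(H − f)/(H + s − 2f) = 930 × (11444.6 − 16) / (11444.6 + 930 − 2 × 16) = 930 × 11428.6 / 12342.6 ≈ 861.13 mm ≈ 0.861 m.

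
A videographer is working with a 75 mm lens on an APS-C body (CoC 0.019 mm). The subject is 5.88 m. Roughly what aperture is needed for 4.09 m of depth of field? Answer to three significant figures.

f/16

Write h = H − f = f²/(N·c). The thin-lens limits are Dn = s·h/(h + (s−f)) and Df = s·h/(h − (s−f)), so DoF = Df − Dn = 2·s·(s−f)·h / (h² − (s−f)²).
That is a quadratic in h: DoF·h² − 2·s·(s−f)·h − DoF·(s−f)² = 0 ⇒ h = (s−f)·(s + √(s² + DoF²)) / DoF = 5805 × (5880 + √(5880² + 4090²)) / 4090 = 5805 × (5880 + 7162.58) / 4090 ≈ 18512 mm.
Then N = f²/(c·h) = 75² / (0.019 × 18512) = 5625 / 351.72 ≈ 16.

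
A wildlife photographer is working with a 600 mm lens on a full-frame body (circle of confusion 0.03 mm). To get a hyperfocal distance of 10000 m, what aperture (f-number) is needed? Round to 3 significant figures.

f/1.20

Rearrange H = f²/(N·c) + f for N: N = f² / ((H − f)·c).
N = 600² / ((10000000 − 600) × 0.03) = 360000 / 299982 ≈ 1.20.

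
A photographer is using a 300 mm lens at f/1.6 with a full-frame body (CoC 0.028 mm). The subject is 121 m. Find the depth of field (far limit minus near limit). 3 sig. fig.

Hyperfocal distance H = f²/(N·c) + f = 300²/(1.6 × 0.028) + 300 = 90000/0.0448 + 300 ≈ 2009228.6 mm ≈ 2009 m.
Near limit Dn = s·(H − f)/(H + s − 2f) = 121000 × (2009228.6 − 300) / (2009228.6 + 121000 − 2 × 300) = 121000 × 2008928.6 / 2129628.6 ≈ 114142 mm.
Far limit Df = s·(H − f)/(H − s) = 121000 × (2009228.6 − 300) / (2009228.6 − 121000) = 121000 × 2008928.6 / 1888228.6 ≈ 128735 mm.
Depth of field = Df − Dn = 128735 − 114142 ≈ 14593 mm ≈ 14.6 m.

14.6 m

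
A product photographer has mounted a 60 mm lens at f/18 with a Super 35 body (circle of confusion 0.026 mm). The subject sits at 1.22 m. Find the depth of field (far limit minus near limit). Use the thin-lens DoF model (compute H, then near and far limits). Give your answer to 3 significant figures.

Hyperfocal distance H = f²/(N·c) + f = 60²/(18 × 0.026) + 60 = 3600/0.468 + 60 ≈ 7752.3 mm ≈ 7.752 m.
Near limit Dn = s·(H − f)/(H + s − 2f) = 1220 × (7752.3 − 60) / (7752.3 + 1220 − 2 × 60) = 1220 × 7692.3 / 8852.3 ≈ 1060.13 mm.
Far limit Df = s·(H − f)/(H − s) = 1220 × (7752.3 − 60) / (7752.3 − 1220) = 1220 × 7692.3 / 6532.3 ≈ 1436.65 mm.
Depth of field = Df − Dn = 1436.65 − 1060.13 ≈ 376.52 mm.

377 mm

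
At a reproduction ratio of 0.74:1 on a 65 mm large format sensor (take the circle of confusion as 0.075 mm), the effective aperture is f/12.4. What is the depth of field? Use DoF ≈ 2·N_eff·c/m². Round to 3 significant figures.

At magnification m, DoF ≈ 2·N_eff·c/m² = 2 × 12.4 × 0.075 / 0.74² = 1.86 / 0.5476 ≈ 3.4 mm.

3.40 mm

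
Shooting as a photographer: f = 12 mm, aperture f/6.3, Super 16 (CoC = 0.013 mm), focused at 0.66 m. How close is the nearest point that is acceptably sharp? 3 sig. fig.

Hyperfocal distance H = f²/(N·c) + f = 12²/(6.3 × 0.013) + 12 = 144/0.0819 + 12 ≈ 1770.2 mm ≈ 1.770 m.
Near limit Dn = s·(H − f)/(H + s − 2f) = 660 × (1770.2 − 12) / (1770.2 + 660 − 2 × 12) = 660 × 1758.2 / 2406.2 ≈ 482.26 mm.

482 mm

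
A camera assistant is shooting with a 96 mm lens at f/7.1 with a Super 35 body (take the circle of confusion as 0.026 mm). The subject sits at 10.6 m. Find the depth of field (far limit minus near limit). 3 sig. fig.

4.67 m

Hyperfocal distance H = f²/(N·c) + f = 96²/(7.1 × 0.026) + 96 = 9216/0.1846 + 96 ≈ 50020.2 mm ≈ 50.02 m.
Near limit Dn = s·(H − f)/(H + s − 2f) = 10600 × (50020.2 − 96) / (50020.2 + 10600 − 2 × 96) = 10600 × 49924.2 / 60428.2 ≈ 8757.4 mm.
Far limit Df = s·(H − f)/(H − s) = 10600 × (50020.2 − 96) / (50020.2 − 10600) = 10600 × 49924.2 / 39420.2 ≈ 13424.5 mm.
Depth of field = Df − Dn = 13424.5 − 8757.4 ≈ 4667.1 mm ≈ 4.67 m.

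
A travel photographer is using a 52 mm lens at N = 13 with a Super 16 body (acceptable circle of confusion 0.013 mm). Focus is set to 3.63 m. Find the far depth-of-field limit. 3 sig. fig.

4.68 m

Hyperfocal distance H = f²/(N·c) + f = 52²/(13 × 0.013) + 52 = 2704/0.169 + 52 ≈ 16052.0 mm ≈ 16.05 m.
Far limit Df = s·(H − f)/(H − s) = 3630 × (16052.0 − 52) / (16052.0 − 3630) = 3630 × 16000.0 / 12422.0 ≈ 4675.6 mm ≈ 4.68 m.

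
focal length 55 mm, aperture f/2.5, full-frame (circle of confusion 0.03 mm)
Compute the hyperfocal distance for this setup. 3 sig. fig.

40.4 m

Hyperfocal distance H = f²/(N·c) + f = 55²/(2.5 × 0.03) + 55 = 3025/0.075 + 55 ≈ 40388.3 mm ≈ 40.4 m.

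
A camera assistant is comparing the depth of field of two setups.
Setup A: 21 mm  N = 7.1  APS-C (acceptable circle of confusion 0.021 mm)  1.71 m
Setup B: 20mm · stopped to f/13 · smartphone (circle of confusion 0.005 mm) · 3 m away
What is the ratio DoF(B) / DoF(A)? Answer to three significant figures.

1.31

Setup A: H = 21²/(7.1×0.021) + 21 ≈ 2978.7 mm; DoF = Df − Dn = 3986.4 − 1088.4 ≈ 2898.0 mm.
Setup B: H = 20²/(13×0.005) + 20 ≈ 6173.8 mm; DoF = Df − Dn = 5816.8 − 2021.2 ≈ 3795.6 mm.
Ratio = 3795.6 / 2898.0 ≈ 1.31.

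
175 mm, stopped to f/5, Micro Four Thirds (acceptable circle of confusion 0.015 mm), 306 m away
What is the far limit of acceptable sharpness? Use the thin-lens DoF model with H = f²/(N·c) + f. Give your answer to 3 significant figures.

Hyperfocal distance H = f²/(N·c) + f = 175²/(5 × 0.015) + 175 = 30625/0.075 + 175 ≈ 408508.3 mm ≈ 408.5 m.
Far limit Df = s·(H − f)/(H − s) = 306000 × (408508.3 − 175) / (408508.3 − 306000) = 306000 × 408333.3 / 102508.3 ≈ 1218925 mm ≈ 1220 m.

1220 m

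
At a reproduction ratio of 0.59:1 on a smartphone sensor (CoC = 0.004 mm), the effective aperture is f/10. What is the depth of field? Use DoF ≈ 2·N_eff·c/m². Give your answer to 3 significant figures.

At magnification m, DoF ≈ 2·N_eff·c/m² = 2 × 10 × 0.004 / 0.59² = 0.08 / 0.3481 ≈ 0.23 mm.

0.230 mm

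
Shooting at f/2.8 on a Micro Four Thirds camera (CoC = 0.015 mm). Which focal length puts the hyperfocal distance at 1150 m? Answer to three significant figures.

From H = f²/(N·c) + f, with f ≪ H: f ≈ √(H·N·c) = √(1150000 × 2.8 × 0.015) = √48300 ≈ 219.8 mm.
The +f correction barely moves this — solving exactly, f² + N·c·f − N·c·H = 0 ⇒ f = (−N·c + √((N·c)² + 4·N·c·H))/2 = (−0.042 + √193200)/2 ≈ 219.75 mm, so f ≈ 220 mm.

220 mm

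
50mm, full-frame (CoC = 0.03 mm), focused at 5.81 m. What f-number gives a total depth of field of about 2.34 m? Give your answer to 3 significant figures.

Write h = H − f = f²/(N·c). The thin-lens limits are Dn = s·h/(h + (s−f)) and Df = s·h/(h − (s−f)), so DoF = Df − Dn = 2·s·(s−f)·h / (h² − (s−f)²).
That is a quadratic in h: DoF·h² − 2·s·(s−f)·h − DoF·(s−f)² = 0 ⇒ h = (s−f)·(s + √(s² + DoF²)) / DoF = 5760 × (5810 + √(5810² + 2340²)) / 2340 = 5760 × (5810 + 6263.52) / 2340 ≈ 29719 mm.
Then N = f²/(c·h) = 50² / (0.03 × 29719) = 2500 / 891.58 ≈ 2.80.

f/2.80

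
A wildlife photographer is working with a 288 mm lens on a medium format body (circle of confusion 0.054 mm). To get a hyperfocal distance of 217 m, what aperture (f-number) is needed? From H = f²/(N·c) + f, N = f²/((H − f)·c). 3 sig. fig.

f/7.09

Rearrange H = f²/(N·c) + f for N: N = f² / ((H − f)·c).
N = 288² / ((217000 − 288) × 0.054) = 82944 / 11702 ≈ 7.09.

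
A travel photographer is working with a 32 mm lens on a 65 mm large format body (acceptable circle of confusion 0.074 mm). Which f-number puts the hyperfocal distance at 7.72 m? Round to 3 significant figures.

f/1.80

Rearrange H = f²/(N·c) + f for N: N = f² / ((H − f)·c).
N = 32² / ((7720 − 32) × 0.074) = 1024 / 568.9 ≈ 1.80.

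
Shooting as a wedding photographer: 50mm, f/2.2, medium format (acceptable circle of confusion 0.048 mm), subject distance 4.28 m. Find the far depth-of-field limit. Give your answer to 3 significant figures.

Hyperfocal distance H = f²/(N·c) + f = 50²/(2.2 × 0.048) + 50 = 2500/0.1056 + 50 ≈ 23724.2 mm ≈ 23.72 m.
Far limit Df = s·(H − f)/(H − s) = 4280 × (23724.2 − 50) / (23724.2 − 4280) = 4280 × 23674.2 / 19444.2 ≈ 5211.1 mm ≈ 5.21 m.

5.21 m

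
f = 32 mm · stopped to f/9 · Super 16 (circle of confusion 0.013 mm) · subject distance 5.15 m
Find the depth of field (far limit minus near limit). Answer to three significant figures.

Hyperfocal distance H = f²/(N·c) + f = 32²/(9 × 0.013) + 32 = 1024/0.117 + 32 ≈ 8784.1 mm ≈ 8.784 m.
Near limit Dn = s·(H − f)/(H + s − 2f) = 5150 × (8784.1 − 32) / (8784.1 + 5150 − 2 × 32) = 5150 × 8752.1 / 13870.1 ≈ 3249.7 mm.
Far limit Df = s·(H − f)/(H − s) = 5150 × (8784.1 − 32) / (8784.1 − 5150) = 5150 × 8752.1 / 3634.1 ≈ 12402.8 mm.
Depth of field = Df − Dn = 12402.8 − 3249.7 ≈ 9153.1 mm ≈ 9.15 m.

9.15 m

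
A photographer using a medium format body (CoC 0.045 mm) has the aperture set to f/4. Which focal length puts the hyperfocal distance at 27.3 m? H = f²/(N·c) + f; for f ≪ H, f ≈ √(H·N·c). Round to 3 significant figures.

From H = f²/(N·c) + f, with f ≪ H: f ≈ √(H·N·c) = √(27300 × 4 × 0.045) = √4914.0 ≈ 70.10 mm.
Exact: f² + N·c·f − N·c·H = 0 ⇒ f = (−N·c + √((N·c)² + 4·N·c·H))/2 = (−0.18 + √19656)/2 ≈ 70.010 mm ≈ 70.0 mm.

70.0 mm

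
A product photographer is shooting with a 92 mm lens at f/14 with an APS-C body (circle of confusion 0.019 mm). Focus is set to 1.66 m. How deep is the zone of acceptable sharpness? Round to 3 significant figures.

Hyperfocal distance H = f²/(N·c) + f = 92²/(14 × 0.019) + 92 = 8464/0.266 + 92 ≈ 31911.5 mm ≈ 31.91 m.
Near limit Dn = s·(H − f)/(H + s − 2f) = 1660 × (31911.5 − 92) / (31911.5 + 1660 − 2 × 92) = 1660 × 31819.5 / 33387.5 ≈ 1582.04 mm.
Far limit Df = s·(H − f)/(H − s) = 1660 × (31911.5 − 92) / (31911.5 − 1660) = 1660 × 31819.5 / 30251.5 ≈ 1746.04 mm.
Depth of field = Df − Dn = 1746.04 − 1582.04 ≈ 164.00 mm.

164 mm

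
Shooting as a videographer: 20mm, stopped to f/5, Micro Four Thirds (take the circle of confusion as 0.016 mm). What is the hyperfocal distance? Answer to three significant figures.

Hyperfocal distance H = f²/(N·c) + f = 20²/(5 × 0.016) + 20 = 400/0.08 + 20 ≈ 5020.0 mm ≈ 5.02 m.

5.02 m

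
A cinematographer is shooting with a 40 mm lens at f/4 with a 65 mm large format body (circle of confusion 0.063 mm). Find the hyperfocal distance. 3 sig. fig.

6.39 m

Hyperfocal distance H = f²/(N·c) + f = 40²/(4 × 0.063) + 40 = 1600/0.252 + 40 ≈ 6389.2 mm ≈ 6.39 m.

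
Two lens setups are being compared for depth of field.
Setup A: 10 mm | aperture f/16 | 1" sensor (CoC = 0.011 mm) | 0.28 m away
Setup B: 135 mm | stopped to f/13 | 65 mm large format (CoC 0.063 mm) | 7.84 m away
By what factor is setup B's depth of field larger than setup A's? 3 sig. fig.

17.9

Setup A: H = 10²/(16×0.011) + 10 ≈ 578.2 mm; DoF = Df − Dn = 533.54 − 189.80 ≈ 343.74 mm.
Setup B: H = 135²/(13×0.063) + 135 ≈ 22387.7 mm; DoF = Df − Dn = 11992.3 − 5823.6 ≈ 6168.7 mm.
Ratio = 6168.7 / 343.74 ≈ 17.9.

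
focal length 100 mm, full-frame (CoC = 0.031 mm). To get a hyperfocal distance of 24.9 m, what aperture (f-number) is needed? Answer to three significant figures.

f/13

Rearrange H = f²/(N·c) + f for N: N = f² / ((H − f)·c).
N = 100² / ((24900 − 100) × 0.031) = 10000 / 768.8 ≈ 13.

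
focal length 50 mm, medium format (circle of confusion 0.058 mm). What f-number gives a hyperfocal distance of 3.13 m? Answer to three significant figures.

f/14

Rearrange H = f²/(N·c) + f for N: N = f² / ((H − f)·c).
N = 50² / ((3130 − 50) × 0.058) = 2500 / 178.6 ≈ 14.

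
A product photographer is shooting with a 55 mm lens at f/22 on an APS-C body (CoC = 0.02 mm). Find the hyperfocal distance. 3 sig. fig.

Hyperfocal distance H = f²/(N·c) + f = 55²/(22 × 0.02) + 55 = 3025/0.44 + 55 ≈ 6930.0 mm ≈ 6.93 m.

6.93 m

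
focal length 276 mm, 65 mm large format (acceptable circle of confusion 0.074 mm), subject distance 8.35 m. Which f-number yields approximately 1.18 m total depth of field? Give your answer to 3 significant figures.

f/8.96

Write h = H − f = f²/(N·c). The thin-lens limits are Dn = s·h/(h + (s−f)) and Df = s·h/(h − (s−f)), so DoF = Df − Dn = 2·s·(s−f)·h / (h² − (s−f)²).
That is a quadratic in h: DoF·h² − 2·s·(s−f)·h − DoF·(s−f)² = 0 ⇒ h = (s−f)·(s + √(s² + DoF²)) / DoF = 8074 × (8350 + √(8350² + 1180²)) / 1180 = 8074 × (8350 + 8432.97) / 1180 ≈ 114835 mm.
Then N = f²/(c·h) = 276² / (0.074 × 114835) = 76176 / 8497.8 ≈ 8.96.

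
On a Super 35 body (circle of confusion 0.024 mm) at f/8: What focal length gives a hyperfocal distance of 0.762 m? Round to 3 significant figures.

From H = f²/(N·c) + f, with f ≪ H: f ≈ √(H·N·c) = √(762 × 8 × 0.024) = √146.30 ≈ 12.10 mm.
Exact: f² + N·c·f − N·c·H = 0 ⇒ f = (−N·c + √((N·c)² + 4·N·c·H))/2 = (−0.192 + √585.25)/2 ≈ 12.000 mm ≈ 12.0 mm.

12.0 mm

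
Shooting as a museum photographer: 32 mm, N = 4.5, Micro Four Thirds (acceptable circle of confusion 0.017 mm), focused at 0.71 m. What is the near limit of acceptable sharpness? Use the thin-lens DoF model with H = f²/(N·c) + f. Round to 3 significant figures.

Hyperfocal distance H = f²/(N·c) + f = 32²/(4.5 × 0.017) + 32 = 1024/0.0765 + 32 ≈ 13417.6 mm ≈ 13.42 m.
Near limit Dn = s·(H − f)/(H + s − 2f) = 710 × (13417.6 − 32) / (13417.6 + 710 − 2 × 32) = 710 × 13385.6 / 14063.6 ≈ 675.77 mm ≈ 0.676 m.

0.676 m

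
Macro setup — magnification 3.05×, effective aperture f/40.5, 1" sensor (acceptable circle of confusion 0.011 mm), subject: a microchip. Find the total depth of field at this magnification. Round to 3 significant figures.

0.0958 mm

At magnification m, DoF ≈ 2·N_eff·c/m² = 2 × 40.5 × 0.011 / 3.05² = 0.891 / 9.302 ≈ 0.0958 mm.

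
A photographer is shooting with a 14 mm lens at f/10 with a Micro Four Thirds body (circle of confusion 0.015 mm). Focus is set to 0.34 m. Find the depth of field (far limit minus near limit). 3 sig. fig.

Hyperfocal distance H = f²/(N·c) + f = 14²/(10 × 0.015) + 14 = 196/0.15 + 14 ≈ 1320.7 mm ≈ 1.321 m.
Near limit Dn = s·(H − f)/(H + s − 2f) = 340 × (1320.7 − 14) / (1320.7 + 340 − 2 × 14) = 340 × 1306.7 / 1632.7 ≈ 272.11 mm.
Far limit Df = s·(H − f)/(H − s) = 340 × (1320.7 − 14) / (1320.7 − 340) = 340 × 1306.7 / 980.7 ≈ 453.03 mm.
Depth of field = Df − Dn = 453.03 − 272.11 ≈ 180.92 mm.

181 mm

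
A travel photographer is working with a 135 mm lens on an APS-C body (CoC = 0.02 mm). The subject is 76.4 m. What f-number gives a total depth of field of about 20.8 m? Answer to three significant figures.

f/1.60

Write h = H − f = f²/(N·c). The thin-lens limits are Dn = s·h/(h + (s−f)) and Df = s·h/(h − (s−f)), so DoF = Df − Dn = 2·s·(s−f)·h / (h² − (s−f)²).
That is a quadratic in h: DoF·h² − 2·s·(s−f)·h − DoF·(s−f)² = 0 ⇒ h = (s−f)·(s + √(s² + DoF²)) / DoF = 76265 × (76400 + √(76400² + 20800²)) / 20800 = 76265 × (76400 + 79180.8) / 20800 ≈ 570450 mm.
Then N = f²/(c·h) = 135² / (0.02 × 570450) = 18225 / 11409 ≈ 1.60.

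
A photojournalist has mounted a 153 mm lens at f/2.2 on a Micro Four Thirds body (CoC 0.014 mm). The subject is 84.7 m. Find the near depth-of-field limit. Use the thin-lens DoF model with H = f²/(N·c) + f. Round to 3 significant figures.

Hyperfocal distance H = f²/(N·c) + f = 153²/(2.2 × 0.014) + 153 = 23409/0.0308 + 153 ≈ 760185.5 mm ≈ 760.2 m.
Near limit Dn = s·(H − f)/(H + s − 2f) = 84700 × (760185.5 − 153) / (760185.5 + 84700 − 2 × 153) = 84700 × 760032.5 / 844579.5 ≈ 76221 mm ≈ 76.2 m.

76.2 m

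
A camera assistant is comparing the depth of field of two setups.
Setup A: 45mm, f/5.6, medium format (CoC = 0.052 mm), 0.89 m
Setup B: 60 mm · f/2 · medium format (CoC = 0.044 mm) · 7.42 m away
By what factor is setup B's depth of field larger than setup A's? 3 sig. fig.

12.6

Setup A: H = 45²/(5.6×0.052) + 45 ≈ 6999.0 mm; DoF = Df − Dn = 1013.11 − 793.57 ≈ 219.54 mm.
Setup B: H = 60²/(2×0.044) + 60 ≈ 40969.1 mm; DoF = Df − Dn = 9047.8 − 6288.6 ≈ 2759.2 mm.
Ratio = 2759.2 / 219.54 ≈ 12.6.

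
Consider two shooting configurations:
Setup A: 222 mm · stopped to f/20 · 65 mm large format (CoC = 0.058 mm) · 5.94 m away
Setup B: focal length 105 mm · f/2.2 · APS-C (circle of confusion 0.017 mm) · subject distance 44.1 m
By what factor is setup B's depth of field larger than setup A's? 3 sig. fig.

8.27

Setup A: H = 222²/(20×0.058) + 222 ≈ 42708.2 mm; DoF = Df − Dn = 6863.8 − 5235.4 ≈ 1628.4 mm.
Setup B: H = 105²/(2.2×0.017) + 105 ≈ 294891.1 mm; DoF = Df − Dn = 51836 − 38373 ≈ 13463 mm.
Ratio = 13463 / 1628.4 ≈ 8.27.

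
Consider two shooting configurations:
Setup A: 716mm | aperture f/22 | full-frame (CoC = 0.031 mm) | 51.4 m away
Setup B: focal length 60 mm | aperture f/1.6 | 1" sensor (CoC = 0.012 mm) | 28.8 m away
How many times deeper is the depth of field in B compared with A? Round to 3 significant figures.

Setup A: H = 716²/(22×0.031) + 716 ≈ 752411.0 mm; DoF = Df − Dn = 55116.3 − 48153.2 ≈ 6963.1 mm.
Setup B: H = 60²/(1.6×0.012) + 60 ≈ 187560.0 mm; DoF = Df − Dn = 34013.6 − 24972.3 ≈ 9041.3 mm.
Ratio = 9041.3 / 6963.1 ≈ 1.30.

1.30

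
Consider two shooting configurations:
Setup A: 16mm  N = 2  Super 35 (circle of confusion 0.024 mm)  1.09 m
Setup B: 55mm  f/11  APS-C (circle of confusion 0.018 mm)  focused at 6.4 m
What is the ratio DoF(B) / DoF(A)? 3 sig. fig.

14.0

Setup A: H = 16²/(2×0.024) + 16 ≈ 5349.3 mm; DoF = Df − Dn = 1364.85 − 907.29 ≈ 457.56 mm.
Setup B: H = 55²/(11×0.018) + 55 ≈ 15332.8 mm; DoF = Df − Dn = 10946.0 − 4522.0 ≈ 6424.0 mm.
Ratio = 6424.0 / 457.56 ≈ 14.0.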